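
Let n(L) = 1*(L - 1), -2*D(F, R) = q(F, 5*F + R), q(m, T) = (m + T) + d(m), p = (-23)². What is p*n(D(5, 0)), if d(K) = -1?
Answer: -16399/2 ≈ -8199.5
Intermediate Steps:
p = 529
q(m, T) = -1 + T + m (q(m, T) = (m + T) - 1 = (T + m) - 1 = -1 + T + m)
D(F, R) = ½ - 3*F - R/2 (D(F, R) = -(-1 + (5*F + R) + F)/2 = -(-1 + (R + 5*F) + F)/2 = -(-1 + R + 6*F)/2 = ½ - 3*F - R/2)
n(L) = -1 + L (n(L) = 1*(-1 + L) = -1 + L)
p*n(D(5, 0)) = 529*(-1 + (½ - 3*5 - ½*0)) = 529*(-1 + (½ - 15 + 0)) = 529*(-1 - 29/2) = 529*(-31/2) = -16399/2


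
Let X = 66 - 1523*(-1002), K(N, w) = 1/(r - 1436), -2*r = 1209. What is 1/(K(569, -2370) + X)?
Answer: 4081/6228063070 ≈ 6.5526e-7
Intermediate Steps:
r = -1209/2 (r = -1/2*1209 = -1209/2 ≈ -604.50)
K(N, w) = -2/4081 (K(N, w) = 1/(-1209/2 - 1436) = 1/(-4081/2) = -2/4081)
X = 1526112 (X = 66 + 1526046 = 1526112)
1/(K(569, -2370) + X) = 1/(-2/4081 + 1526112) = 1/(6228063070/4081) = 4081/6228063070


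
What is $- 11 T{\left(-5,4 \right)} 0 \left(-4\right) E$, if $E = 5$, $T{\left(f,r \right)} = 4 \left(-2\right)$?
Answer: $0$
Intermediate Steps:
$T{\left(f,r \right)} = -8$
$- 11 T{\left(-5,4 \right)} 0 \left(-4\right) E = \left(-11\right) \left(-8\right) 0 \left(-4\right) 5 = 88 \cdot 0 \cdot 5 = 88 \cdot 0 = 0$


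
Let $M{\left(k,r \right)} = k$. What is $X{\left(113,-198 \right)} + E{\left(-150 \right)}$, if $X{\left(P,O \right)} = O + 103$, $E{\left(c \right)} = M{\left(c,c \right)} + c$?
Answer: $-395$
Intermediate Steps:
$E{\left(c \right)} = 2 c$ ($E{\left(c \right)} = c + c = 2 c$)
$X{\left(P,O \right)} = 103 + O$
$X{\left(113,-198 \right)} + E{\left(-150 \right)} = \left(103 - 198\right) + 2 \left(-150\right) = -95 - 300 = -395$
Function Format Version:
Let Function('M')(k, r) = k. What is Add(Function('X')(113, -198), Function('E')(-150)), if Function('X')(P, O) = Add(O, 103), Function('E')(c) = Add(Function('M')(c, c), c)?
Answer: -395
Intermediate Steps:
Function('E')(c) = Mul(2, c) (Function('E')(c) = Add(c, c) = Mul(2, c))
Function('X')(P, O) = Add(103, O)
Add(Function('X')(113, -198), Function('E')(-150)) = Add(Add(103, -198), Mul(2, -150)) = Add(-95, -300) = -395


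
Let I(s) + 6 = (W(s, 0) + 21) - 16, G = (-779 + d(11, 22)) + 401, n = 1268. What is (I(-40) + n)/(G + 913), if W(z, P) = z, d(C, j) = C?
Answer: 409/182 ≈ 2.2473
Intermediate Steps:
G = -367 (G = (-779 + 11) + 401 = -768 + 401 = -367)
I(s) = -1 + s (I(s) = -6 + ((s + 21) - 16) = -6 + ((21 + s) - 16) = -6 + (5 + s) = -1 + s)
(I(-40) + n)/(G + 913) = ((-1 - 40) + 1268)/(-367 + 913) = (-41 + 1268)/546 = 1227*(1/546) = 409/182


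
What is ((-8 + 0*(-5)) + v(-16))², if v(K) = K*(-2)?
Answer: 576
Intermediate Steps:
v(K) = -2*K
((-8 + 0*(-5)) + v(-16))² = ((-8 + 0*(-5)) - 2*(-16))² = ((-8 + 0) + 32)² = (-8 + 32)² = 24² = 576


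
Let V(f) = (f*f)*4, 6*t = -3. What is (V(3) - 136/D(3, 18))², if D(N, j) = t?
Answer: 94864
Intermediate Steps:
t = -½ (t = (⅙)*(-3) = -½ ≈ -0.50000)
D(N, j) = -½
V(f) = 4*f² (V(f) = f²*4 = 4*f²)
(V(3) - 136/D(3, 18))² = (4*3² - 136/(-½))² = (4*9 - 136*(-2))² = (36 + 272)² = 308² = 94864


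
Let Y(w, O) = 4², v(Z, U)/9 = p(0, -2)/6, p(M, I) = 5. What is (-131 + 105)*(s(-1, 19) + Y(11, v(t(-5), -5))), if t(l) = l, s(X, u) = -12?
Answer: -104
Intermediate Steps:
v(Z, U) = 15/2 (v(Z, U) = 9*(5/6) = 9*(5*(⅙)) = 9*(⅚) = 15/2)
Y(w, O) = 16
(-131 + 105)*(s(-1, 19) + Y(11, v(t(-5), -5))) = (-131 + 105)*(-12 + 16) = -26*4 = -104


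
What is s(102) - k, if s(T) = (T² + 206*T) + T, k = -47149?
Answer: 78667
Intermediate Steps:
s(T) = T² + 207*T
s(102) - k = 102*(207 + 102) - 1*(-47149) = 102*309 + 47149 = 31518 + 47149 = 78667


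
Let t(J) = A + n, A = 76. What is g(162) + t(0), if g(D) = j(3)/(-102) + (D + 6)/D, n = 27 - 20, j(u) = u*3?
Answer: 77065/918 ≈ 83.949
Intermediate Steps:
j(u) = 3*u
n = 7
g(D) = -3/34 + (6 + D)/D (g(D) = (3*3)/(-102) + (D + 6)/D = 9*(-1/102) + (6 + D)/D = -3/34 + (6 + D)/D)
t(J) = 83 (t(J) = 76 + 7 = 83)
g(162) + t(0) = (31/34 + 6/162) + 83 = (31/34 + 6*(1/162)) + 83 = (31/34 + 1/27) + 83 = 871/918 + 83 = 77065/918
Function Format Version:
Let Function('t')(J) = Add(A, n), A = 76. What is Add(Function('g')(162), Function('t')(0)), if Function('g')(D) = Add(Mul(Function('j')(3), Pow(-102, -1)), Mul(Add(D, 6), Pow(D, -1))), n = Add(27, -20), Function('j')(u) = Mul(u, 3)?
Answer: Rational(77065, 918) ≈ 83.949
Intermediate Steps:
Function('j')(u) = Mul(3, u)
n = 7
Function('g')(D) = Add(Rational(-3, 34), Mul(Pow(D, -1), Add(6, D))) (Function('g')(D) = Add(Mul(Mul(3, 3), Pow(-102, -1)), Mul(Add(D, 6), Pow(D, -1))) = Add(Mul(9, Rational(-1, 102)), Mul(Add(6, D), Pow(D, -1))) = Add(Rational(-3, 34), Mul(Pow(D, -1), Add(6, D))))
Function('t')(J) = 83 (Function('t')(J) = Add(76, 7) = 83)
Add(Function('g')(162), Function('t')(0)) = Add(Add(Rational(31, 34), Mul(6, Pow(162, -1))), 83) = Add(Add(Rational(31, 34), Mul(6, Rational(1, 162))), 83) = Add(Add(Rational(31, 34), Rational(1, 27)), 83) = Add(Rational(871, 918), 83) = Rational(77065, 918)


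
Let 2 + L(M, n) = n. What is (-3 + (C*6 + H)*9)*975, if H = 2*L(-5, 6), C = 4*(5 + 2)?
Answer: 1541475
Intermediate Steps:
L(M, n) = -2 + n
C = 28 (C = 4*7 = 28)
H = 8 (H = 2*(-2 + 6) = 2*4 = 8)
(-3 + (C*6 + H)*9)*975 = (-3 + (28*6 + 8)*9)*975 = (-3 + (168 + 8)*9)*975 = (-3 + 176*9)*975 = (-3 + 1584)*975 = 1581*975 = 1541475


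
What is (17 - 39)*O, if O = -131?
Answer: 2882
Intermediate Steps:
(17 - 39)*O = (17 - 39)*(-131) = -22*(-131) = 2882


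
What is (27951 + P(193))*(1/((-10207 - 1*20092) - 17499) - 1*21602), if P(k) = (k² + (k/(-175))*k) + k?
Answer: -5888803816111411/4182325 ≈ -1.4080e+9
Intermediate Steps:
P(k) = k + 174*k²/175 (P(k) = (k² + (k*(-1/175))*k) + k = (k² + (-k/175)*k) + k = (k² - k²/175) + k = 174*k²/175 + k = k + 174*k²/175)
(27951 + P(193))*(1/((-10207 - 1*20092) - 17499) - 1*21602) = (27951 + (1/175)*193*(175 + 174*193))*(1/((-10207 - 1*20092) - 17499) - 1*21602) = (27951 + (1/175)*193*(175 + 33582))*(1/((-10207 - 20092) - 17499) - 21602) = (27951 + (1/175)*193*33757)*(1/(-30299 - 17499) - 21602) = (27951 + 6515101/175)*(1/(-47798) - 21602) = 11406526*(-1/47798 - 21602)/175 = (11406526/175)*(-1032532397/47798) = -5888803816111411/4182325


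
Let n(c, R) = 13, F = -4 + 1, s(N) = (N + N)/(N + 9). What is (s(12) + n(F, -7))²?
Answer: 9801/49 ≈ 200.02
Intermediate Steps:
s(N) = 2*N/(9 + N) (s(N) = (2*N)/(9 + N) = 2*N/(9 + N))
F = -3
(s(12) + n(F, -7))² = (2*12/(9 + 12) + 13)² = (2*12/21 + 13)² = (2*12*(1/21) + 13)² = (8/7 + 13)² = (99/7)² = 9801/49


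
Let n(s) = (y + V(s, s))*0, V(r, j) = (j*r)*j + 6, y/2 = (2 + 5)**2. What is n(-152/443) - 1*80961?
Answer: -80961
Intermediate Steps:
y = 98 (y = 2*(2 + 5)**2 = 2*7**2 = 2*49 = 98)
V(r, j) = 6 + r*j**2 (V(r, j) = r*j**2 + 6 = 6 + r*j**2)
n(s) = 0 (n(s) = (98 + (6 + s*s**2))*0 = (98 + (6 + s**3))*0 = (104 + s**3)*0 = 0)
n(-152/443) - 1*80961 = 0 - 1*80961 = 0 - 80961 = -80961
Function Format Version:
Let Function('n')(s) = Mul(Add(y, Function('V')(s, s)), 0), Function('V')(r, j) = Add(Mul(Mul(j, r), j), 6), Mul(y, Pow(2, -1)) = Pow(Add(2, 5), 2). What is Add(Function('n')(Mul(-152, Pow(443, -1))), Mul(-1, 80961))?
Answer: -80961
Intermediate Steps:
y = 98 (y = Mul(2, Pow(Add(2, 5), 2)) = Mul(2, Pow(7, 2)) = Mul(2, 49) = 98)
Function('V')(r, j) = Add(6, Mul(r, Pow(j, 2))) (Function('V')(r, j) = Add(Mul(r, Pow(j, 2)), 6) = Add(6, Mul(r, Pow(j, 2))))
Function('n')(s) = 0 (Function('n')(s) = Mul(Add(98, Add(6, Mul(s, Pow(s, 2)))), 0) = Mul(Add(98, Add(6, Pow(s, 3))), 0) = Mul(Add(104, Pow(s, 3)), 0) = 0)
Add(Function('n')(Mul(-152, Pow(443, -1))), Mul(-1, 80961)) = Add(0, Mul(-1, 80961)) = Add(0, -80961) = -80961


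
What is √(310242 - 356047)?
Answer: I*√45805 ≈ 214.02*I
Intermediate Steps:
√(310242 - 356047) = √(-45805) = I*√45805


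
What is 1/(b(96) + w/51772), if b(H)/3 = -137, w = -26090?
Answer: -25886/10652191 ≈ -0.0024301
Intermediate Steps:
b(H) = -411 (b(H) = 3*(-137) = -411)
1/(b(96) + w/51772) = 1/(-411 - 26090/51772) = 1/(-411 - 26090*1/51772) = 1/(-411 - 13045/25886) = 1/(-10652191/25886) = -25886/10652191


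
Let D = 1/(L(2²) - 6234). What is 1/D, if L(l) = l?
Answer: -6230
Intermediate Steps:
D = -1/6230 (D = 1/(2² - 6234) = 1/(4 - 6234) = 1/(-6230) = -1/6230 ≈ -0.00016051)
1/D = 1/(-1/6230) = -6230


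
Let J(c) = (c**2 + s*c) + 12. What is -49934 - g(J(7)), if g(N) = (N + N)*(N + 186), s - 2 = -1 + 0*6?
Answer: -84478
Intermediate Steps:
s = 1 (s = 2 + (-1 + 0*6) = 2 + (-1 + 0) = 2 - 1 = 1)
J(c) = 12 + c + c**2 (J(c) = (c**2 + 1*c) + 12 = (c**2 + c) + 12 = (c + c**2) + 12 = 12 + c + c**2)
g(N) = 2*N*(186 + N) (g(N) = (2*N)*(186 + N) = 2*N*(186 + N))
-49934 - g(J(7)) = -49934 - 2*(12 + 7 + 7**2)*(186 + (12 + 7 + 7**2)) = -49934 - 2*(12 + 7 + 49)*(186 + (12 + 7 + 49)) = -49934 - 2*68*(186 + 68) = -49934 - 2*68*254 = -49934 - 1*34544 = -49934 - 34544 = -84478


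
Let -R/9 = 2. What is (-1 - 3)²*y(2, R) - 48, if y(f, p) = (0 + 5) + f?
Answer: 64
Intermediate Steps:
R = -18 (R = -9*2 = -18)
y(f, p) = 5 + f
(-1 - 3)²*y(2, R) - 48 = (-1 - 3)²*(5 + 2) - 48 = (-4)²*7 - 48 = 16*7 - 48 = 112 - 48 = 64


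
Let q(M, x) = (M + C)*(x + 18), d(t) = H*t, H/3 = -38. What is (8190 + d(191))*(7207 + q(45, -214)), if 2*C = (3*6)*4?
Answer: 117759696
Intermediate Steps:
H = -114 (H = 3*(-38) = -114)
C = 36 (C = ((3*6)*4)/2 = (18*4)/2 = (1/2)*72 = 36)
d(t) = -114*t
q(M, x) = (18 + x)*(36 + M) (q(M, x) = (M + 36)*(x + 18) = (36 + M)*(18 + x) = (18 + x)*(36 + M))
(8190 + d(191))*(7207 + q(45, -214)) = (8190 - 114*191)*(7207 + (648 + 18*45 + 36*(-214) + 45*(-214))) = (8190 - 21774)*(7207 + (648 + 810 - 7704 - 9630)) = -13584*(7207 - 15876) = -13584*(-8669) = 117759696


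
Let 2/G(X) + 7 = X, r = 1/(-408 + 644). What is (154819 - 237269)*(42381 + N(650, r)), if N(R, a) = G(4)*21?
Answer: -3493159150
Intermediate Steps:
r = 1/236 ≈ 0.0042373
G(X) = 2/(-7 + X)
N(R, a) = -14 (N(R, a) = (2/(-7 + 4))*21 = (2/(-3))*21 = (2*(-1/3))*21 = -2/3*21 = -14)
(154819 - 237269)*(42381 + N(650, r)) = (154819 - 237269)*(42381 - 14) = -82450*42367 = -3493159150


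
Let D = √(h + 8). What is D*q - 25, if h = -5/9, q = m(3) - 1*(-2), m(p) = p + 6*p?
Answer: -25 + 23*√67/3 ≈ 37.754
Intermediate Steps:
m(p) = 7*p
q = 23 (q = 7*3 - 1*(-2) = 21 + 2 = 23)
h = -5/9 (h = -5*⅑ = -5/9 ≈ -0.55556)
D = √67/3 (D = √(-5/9 + 8) = √(67/9) = √67/3 ≈ 2.7285)
D*q - 25 = (√67/3)*23 - 25 = 23*√67/3 - 25 = -25 + 23*√67/3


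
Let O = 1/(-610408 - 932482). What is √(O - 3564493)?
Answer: I*√8485309634895128190/1542890 ≈ 1888.0*I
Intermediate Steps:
O = -1/1542890 (O = 1/(-1542890) = -1/1542890 ≈ -6.4813e-7)
√(O - 3564493) = √(-1/1542890 - 3564493) = √(-5499620604771/1542890) = I*√8485309634895128190/1542890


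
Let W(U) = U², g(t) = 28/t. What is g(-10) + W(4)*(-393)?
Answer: -31454/5 ≈ -6290.8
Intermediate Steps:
g(-10) + W(4)*(-393) = 28/(-10) + 4²*(-393) = 28*(-⅒) + 16*(-393) = -14/5 - 6288 = -31454/5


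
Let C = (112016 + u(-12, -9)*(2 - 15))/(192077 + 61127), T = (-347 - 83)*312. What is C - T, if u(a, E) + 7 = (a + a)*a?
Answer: 33969957003/253204 ≈ 1.3416e+5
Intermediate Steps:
u(a, E) = -7 + 2*a² (u(a, E) = -7 + (a + a)*a = -7 + (2*a)*a = -7 + 2*a²)
T = -134160 (T = -430*312 = -134160)
C = 108363/253204 (C = (112016 + (-7 + 2*(-12)²)*(2 - 15))/(192077 + 61127) = (112016 + (-7 + 2*144)*(-13))/253204 = (112016 + (-7 + 288)*(-13))*(1/253204) = (112016 + 281*(-13))*(1/253204) = (112016 - 3653)*(1/253204) = 108363*(1/253204) = 108363/253204 ≈ 0.42797)
C - T = 108363/253204 - 1*(-134160) = 108363/253204 + 134160 = 33969957003/253204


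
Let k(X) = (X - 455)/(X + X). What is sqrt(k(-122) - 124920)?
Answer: I*sqrt(1859274083)/122 ≈ 353.44*I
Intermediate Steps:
k(X) = (-455 + X)/(2*X) (k(X) = (-455 + X)/((2*X)) = (-455 + X)*(1/(2*X)) = (-455 + X)/(2*X))
sqrt(k(-122) - 124920) = sqrt((1/2)*(-455 - 122)/(-122) - 124920) = sqrt((1/2)*(-1/122)*(-577) - 124920) = sqrt(577/244 - 124920) = sqrt(-30479903/244) = I*sqrt(1859274083)/122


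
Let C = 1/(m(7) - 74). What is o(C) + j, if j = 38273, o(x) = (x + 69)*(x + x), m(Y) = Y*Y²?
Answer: 2769509677/72361 ≈ 38274.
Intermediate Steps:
m(Y) = Y³
C = 1/269 (C = 1/(7³ - 74) = 1/(343 - 74) = 1/269 ≈ 0.0037175)
o(x) = 2*x*(69 + x) (o(x) = (69 + x)*(2*x) = 2*x*(69 + x))
o(C) + j = 2*(1/269)*(69 + 1/269) + 38273 = 2*(1/269)*(18562/269) + 38273 = 37124/72361 + 38273 = 2769509677/72361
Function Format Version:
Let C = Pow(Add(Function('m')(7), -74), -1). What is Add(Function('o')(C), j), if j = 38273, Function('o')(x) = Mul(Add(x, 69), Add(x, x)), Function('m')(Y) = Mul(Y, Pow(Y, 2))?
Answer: Rational(2769509677, 72361) ≈ 38274.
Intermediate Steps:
Function('m')(Y) = Pow(Y, 3)
C = Rational(1, 269) (C = Pow(Add(Pow(7, 3), -74), -1) = Pow(Add(343, -74), -1) = Pow(269, -1) = Rational(1, 269) ≈ 0.0037175)
Function('o')(x) = Mul(2, x, Add(69, x)) (Function('o')(x) = Mul(Add(69, x), Mul(2, x)) = Mul(2, x, Add(69, x)))
Add(Function('o')(C), j) = Add(Mul(2, Rational(1, 269), Add(69, Rational(1, 269))), 38273) = Add(Mul(2, Rational(1, 269), Rational(18562, 269)), 38273) = Add(Rational(37124, 72361), 38273) = Rational(2769509677, 72361)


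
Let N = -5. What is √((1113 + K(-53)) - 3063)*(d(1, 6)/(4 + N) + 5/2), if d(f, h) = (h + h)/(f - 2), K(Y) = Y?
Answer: 29*I*√2003/2 ≈ 648.95*I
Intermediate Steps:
d(f, h) = 2*h/(-2 + f) (d(f, h) = (2*h)/(-2 + f) = 2*h/(-2 + f))
√((1113 + K(-53)) - 3063)*(d(1, 6)/(4 + N) + 5/2) = √((1113 - 53) - 3063)*((2*6/(-2 + 1))/(4 - 5) + 5/2) = √(1060 - 3063)*((2*6/(-1))/(-1) + 5*(½)) = √(-2003)*((2*6*(-1))*(-1) + 5/2) = (I*√2003)*(-12*(-1) + 5/2) = (I*√2003)*(12 + 5/2) = (I*√2003)*(29/2) = 29*I*√2003/2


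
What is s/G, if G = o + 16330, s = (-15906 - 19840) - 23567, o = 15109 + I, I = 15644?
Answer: -59313/47083 ≈ -1.2598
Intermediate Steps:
o = 30753 (o = 15109 + 15644 = 30753)
s = -59313 (s = -35746 - 23567 = -59313)
G = 47083 (G = 30753 + 16330 = 47083)
s/G = -59313/47083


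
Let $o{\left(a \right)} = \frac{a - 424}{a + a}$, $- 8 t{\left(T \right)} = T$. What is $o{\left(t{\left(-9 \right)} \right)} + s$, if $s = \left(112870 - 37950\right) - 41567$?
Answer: $\frac{596971}{18} \approx 33165.0$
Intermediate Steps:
$t{\left(T \right)} = - \frac{T}{8}$
$o{\left(a \right)} = \frac{-424 + a}{2 a}$
$s = 33353$ ($s = 74920 - 41567 = 33353$)
$o{\left(t{\left(-9 \right)} \right)} + s = \frac{-424 - - \frac{9}{8}}{2 \left(\left(- \frac{1}{8}\right) \left(-9\right)\right)} + 33353 = \frac{-424 + \frac{9}{8}}{2 \cdot \frac{9}{8}} + 33353 = \frac{1}{2} \cdot \frac{8}{9} \left(- \frac{3383}{8}\right) + 33353 = - \frac{3383}{18} + 33353 = \frac{596971}{18}$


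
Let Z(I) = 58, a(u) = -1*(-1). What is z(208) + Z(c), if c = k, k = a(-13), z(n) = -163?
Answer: -105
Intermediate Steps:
a(u) = 1
k = 1
c = 1
z(208) + Z(c) = -163 + 58 = -105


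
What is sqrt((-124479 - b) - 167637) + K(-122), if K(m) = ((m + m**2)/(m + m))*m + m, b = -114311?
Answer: 7259 + I*sqrt(177805) ≈ 7259.0 + 421.67*I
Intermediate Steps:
K(m) = m**2/2 + 3*m/2 (K(m) = ((m + m**2)/((2*m)))*m + m = ((m + m**2)*(1/(2*m)))*m + m = ((m + m**2)/(2*m))*m + m = (m/2 + m**2/2) + m = m**2/2 + 3*m/2)
sqrt((-124479 - b) - 167637) + K(-122) = sqrt((-124479 - 1*(-114311)) - 167637) + (1/2)*(-122)*(3 - 122) = sqrt((-124479 + 114311) - 167637) + (1/2)*(-122)*(-119) = sqrt(-10168 - 167637) + 7259 = sqrt(-177805) + 7259 = I*sqrt(177805) + 7259 = 7259 + I*sqrt(177805)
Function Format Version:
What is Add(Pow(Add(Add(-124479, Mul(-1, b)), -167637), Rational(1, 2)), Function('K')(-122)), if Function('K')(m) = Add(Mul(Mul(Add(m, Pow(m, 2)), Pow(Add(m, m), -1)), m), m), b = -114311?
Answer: Add(7259, Mul(I, Pow(177805, Rational(1, 2)))) ≈ Add(7259.0, Mul(421.67, I))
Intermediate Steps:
Function('K')(m) = Add(Mul(Rational(1, 2), Pow(m, 2)), Mul(Rational(3, 2), m)) (Function('K')(m) = Add(Mul(Mul(Add(m, Pow(m, 2)), Pow(Mul(2, m), -1)), m), m) = Add(Mul(Mul(Add(m, Pow(m, 2)), Mul(Rational(1, 2), Pow(m, -1))), m), m) = Add(Mul(Mul(Rational(1, 2), Pow(m, -1), Add(m, Pow(m, 2))), m), m) = Add(Add(Mul(Rational(1, 2), m), Mul(Rational(1, 2), Pow(m, 2))), m) = Add(Mul(Rational(1, 2), Pow(m, 2)), Mul(Rational(3, 2), m)))
Add(Pow(Add(Add(-124479, Mul(-1, b)), -167637), Rational(1, 2)), Function('K')(-122)) = Add(Pow(Add(Add(-124479, Mul(-1, -114311)), -167637), Rational(1, 2)), Mul(Rational(1, 2), -122, Add(3, -122))) = Add(Pow(Add(Add(-124479, 114311), -167637), Rational(1, 2)), Mul(Rational(1, 2), -122, -119)) = Add(Pow(Add(-10168, -167637), Rational(1, 2)), 7259) = Add(Pow(-177805, Rational(1, 2)), 7259) = Add(Mul(I, Pow(177805, Rational(1, 2))), 7259) = Add(7259, Mul(I, Pow(177805, Rational(1, 2))))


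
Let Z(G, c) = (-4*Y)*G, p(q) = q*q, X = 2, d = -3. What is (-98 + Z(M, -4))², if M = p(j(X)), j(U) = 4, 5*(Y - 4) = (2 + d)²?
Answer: 3363556/25 ≈ 1.3454e+5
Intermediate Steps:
Y = 21/5 (Y = 4 + (2 - 3)²/5 = 4 + (⅕)*(-1)² = 4 + (⅕)*1 = 4 + ⅕ = 21/5 ≈ 4.2000)
p(q) = q²
M = 16 (M = 4² = 16)
Z(G, c) = -84*G/5 (Z(G, c) = (-4*21/5)*G = -84*G/5)
(-98 + Z(M, -4))² = (-98 - 84/5*16)² = (-98 - 1344/5)² = (-1834/5)² = 3363556/25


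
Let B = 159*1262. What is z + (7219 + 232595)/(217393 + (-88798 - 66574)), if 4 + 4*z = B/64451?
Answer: 29140378195/7994630942 ≈ 3.6450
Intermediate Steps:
B = 200658
z = -28573/128902 (z = -1 + (200658/64451)/4 = -1 + (200658*(1/64451))/4 = -1 + (¼)*(200658/64451) = -1 + 100329/128902 = -28573/128902 ≈ -0.22166)
z + (7219 + 232595)/(217393 + (-88798 - 66574)) = -28573/128902 + (7219 + 232595)/(217393 + (-88798 - 66574)) = -28573/128902 + 239814/(217393 - 155372) = -28573/128902 + 239814/62021 = 29140378195/7994630942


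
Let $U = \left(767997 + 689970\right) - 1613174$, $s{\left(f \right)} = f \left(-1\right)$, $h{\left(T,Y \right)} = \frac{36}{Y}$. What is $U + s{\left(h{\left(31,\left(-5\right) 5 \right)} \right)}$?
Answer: $- \frac{3880139}{25} \approx -1.5521 \cdot 10^{5}$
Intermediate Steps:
$s{\left(f \right)} = - f$
$U = -155207$ ($U = 1457967 - 1613174 = -155207$)
$U + s{\left(h{\left(31,\left(-5\right) 5 \right)} \right)} = -155207 - \frac{36}{\left(-5\right) 5} = -155207 - \frac{36}{-25} = -155207 - 36 \left(- \frac{1}{25}\right) = -155207 - - \frac{36}{25} = -155207 + \frac{36}{25} = - \frac{3880139}{25}$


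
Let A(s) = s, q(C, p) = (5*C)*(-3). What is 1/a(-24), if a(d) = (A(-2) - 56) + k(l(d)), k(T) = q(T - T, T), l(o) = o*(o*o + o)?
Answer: -1/58 ≈ -0.017241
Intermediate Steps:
l(o) = o*(o + o²) (l(o) = o*(o² + o) = o*(o + o²))
q(C, p) = -15*C
k(T) = 0 (k(T) = -15*(T - T) = -15*0 = 0)
a(d) = -58 (a(d) = (-2 - 56) + 0 = -58 + 0 = -58)
1/a(-24) = 1/(-58) = -1/58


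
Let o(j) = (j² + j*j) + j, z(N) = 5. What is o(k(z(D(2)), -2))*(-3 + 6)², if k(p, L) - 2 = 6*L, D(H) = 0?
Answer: 1710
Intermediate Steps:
k(p, L) = 2 + 6*L
o(j) = j + 2*j² (o(j) = (j² + j²) + j = 2*j² + j = j + 2*j²)
o(k(z(D(2)), -2))*(-3 + 6)² = ((2 + 6*(-2))*(1 + 2*(2 + 6*(-2))))*(-3 + 6)² = ((2 - 12)*(1 + 2*(2 - 12)))*3² = -10*(1 + 2*(-10))*9 = -10*(1 - 20)*9 = -10*(-19)*9 = 190*9 = 1710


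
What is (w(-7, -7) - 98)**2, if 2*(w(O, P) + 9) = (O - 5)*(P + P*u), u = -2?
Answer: 22201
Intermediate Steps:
w(O, P) = -9 - P*(-5 + O)/2 (w(O, P) = -9 + ((O - 5)*(P + P*(-2)))/2 = -9 + ((-5 + O)*(P - 2*P))/2 = -9 + ((-5 + O)*(-P))/2 = -9 + (-P*(-5 + O))/2 = -9 - P*(-5 + O)/2)
(w(-7, -7) - 98)**2 = ((-9 + (5/2)*(-7) - 1/2*(-7)*(-7)) - 98)**2 = ((-9 - 35/2 - 49/2) - 98)**2 = (-51 - 98)**2 = (-149)**2 = 22201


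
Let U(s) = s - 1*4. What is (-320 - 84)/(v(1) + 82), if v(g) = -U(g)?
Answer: -404/85 ≈ -4.7529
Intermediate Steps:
U(s) = -4 + s (U(s) = s - 4 = -4 + s)
v(g) = 4 - g (v(g) = -(-4 + g) = 4 - g)
(-320 - 84)/(v(1) + 82) = (-320 - 84)/((4 - 1*1) + 82) = -404/((4 - 1) + 82) = -404/(3 + 82) = -404/85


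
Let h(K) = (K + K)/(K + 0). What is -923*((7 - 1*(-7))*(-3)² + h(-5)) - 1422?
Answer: -119566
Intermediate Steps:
h(K) = 2 (h(K) = (2*K)/K = 2)
-923*((7 - 1*(-7))*(-3)² + h(-5)) - 1422 = -923*((7 - 1*(-7))*(-3)² + 2) - 1422 = -923*((7 + 7)*9 + 2) - 1422 = -923*(14*9 + 2) - 1422 = -923*(126 + 2) - 1422 = -923*128 - 1422 = -118144 - 1422 = -119566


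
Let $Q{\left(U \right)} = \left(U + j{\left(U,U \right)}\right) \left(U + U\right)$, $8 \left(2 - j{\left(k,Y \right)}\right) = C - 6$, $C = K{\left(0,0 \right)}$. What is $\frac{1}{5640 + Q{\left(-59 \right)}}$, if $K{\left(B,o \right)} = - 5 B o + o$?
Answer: $\frac{2}{24555} \approx 8.145 \cdot 10^{-5}$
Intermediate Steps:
$K{\left(B,o \right)} = o - 5 B o$ ($K{\left(B,o \right)} = - 5 B o + o = o - 5 B o$)
$C = 0$ ($C = 0 \left(1 - 0\right) = 0 \left(1 + 0\right) = 0 \cdot 1 = 0$)
$j{\left(k,Y \right)} = \frac{11}{4}$ ($j{\left(k,Y \right)} = 2 - \frac{0 - 6}{8} = 2 - - \frac{3}{4} = 2 + \frac{3}{4} = \frac{11}{4}$)
$Q{\left(U \right)} = 2 U \left(\frac{11}{4} + U\right)$ ($Q{\left(U \right)} = \left(U + \frac{11}{4}\right) \left(U + U\right) = \left(\frac{11}{4} + U\right) 2 U = 2 U \left(\frac{11}{4} + U\right)$)
$\frac{1}{5640 + Q{\left(-59 \right)}} = \frac{1}{5640 + \frac{1}{2} \left(-59\right) \left(11 + 4 \left(-59\right)\right)} = \frac{1}{5640 + \frac{1}{2} \left(-59\right) \left(11 - 236\right)} = \frac{1}{5640 + \frac{1}{2} \left(-59\right) \left(-225\right)} = \frac{1}{5640 + \frac{13275}{2}} = \frac{1}{\frac{24555}{2}} = \frac{2}{24555}$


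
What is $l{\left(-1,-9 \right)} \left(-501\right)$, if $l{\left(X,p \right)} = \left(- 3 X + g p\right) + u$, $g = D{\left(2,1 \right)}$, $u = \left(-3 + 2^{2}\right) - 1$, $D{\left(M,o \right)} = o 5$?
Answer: $21042$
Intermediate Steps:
$D{\left(M,o \right)} = 5 o$
$u = 0$ ($u = \left(-3 + 4\right) - 1 = 1 - 1 = 0$)
$g = 5$ ($g = 5 \cdot 1 = 5$)
$l{\left(X,p \right)} = - 3 X + 5 p$ ($l{\left(X,p \right)} = \left(- 3 X + 5 p\right) + 0 = - 3 X + 5 p$)
$l{\left(-1,-9 \right)} \left(-501\right) = \left(\left(-3\right) \left(-1\right) + 5 \left(-9\right)\right) \left(-501\right) = \left(3 - 45\right) \left(-501\right) = \left(-42\right) \left(-501\right) = 21042$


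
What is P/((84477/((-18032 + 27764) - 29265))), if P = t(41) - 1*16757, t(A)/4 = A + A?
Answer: 106969219/28159 ≈ 3798.8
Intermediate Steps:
t(A) = 8*A (t(A) = 4*(A + A) = 4*(2*A) = 8*A)
P = -16429 (P = 8*41 - 1*16757 = 328 - 16757 = -16429)
P/((84477/((-18032 + 27764) - 29265))) = -16429/(84477/((-18032 + 27764) - 29265)) = -16429/(84477/(9732 - 29265)) = -16429/(84477/(-19533)) = -16429/(84477*(-1/19533)) = -16429/(-28159/6511) = -16429*(-6511/28159) = 106969219/28159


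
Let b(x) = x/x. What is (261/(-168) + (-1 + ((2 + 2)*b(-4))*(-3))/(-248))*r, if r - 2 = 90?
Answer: -29969/217 ≈ -138.11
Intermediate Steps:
b(x) = 1
r = 92 (r = 2 + 90 = 92)
(261/(-168) + (-1 + ((2 + 2)*b(-4))*(-3))/(-248))*r = (261/(-168) + (-1 + ((2 + 2)*1)*(-3))/(-248))*92 = (261*(-1/168) + (-1 + (4*1)*(-3))*(-1/248))*92 = (-87/56 + (-1 + 4*(-3))*(-1/248))*92 = (-87/56 + (-1 - 12)*(-1/248))*92 = (-87/56 - 13*(-1/248))*92 = (-87/56 + 13/248)*92 = -1303/868*92 = -29969/217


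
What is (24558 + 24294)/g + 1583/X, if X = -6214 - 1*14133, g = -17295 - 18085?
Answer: -262499546/179969215 ≈ -1.4586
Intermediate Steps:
g = -35380
X = -20347 (X = -6214 - 14133 = -20347)
(24558 + 24294)/g + 1583/X = (24558 + 24294)/(-35380) + 1583/(-20347) = 48852*(-1/35380) + 1583*(-1/20347) = -12213/8845 - 1583/20347 = -262499546/179969215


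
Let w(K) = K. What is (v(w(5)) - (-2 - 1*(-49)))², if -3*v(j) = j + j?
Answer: 22801/9 ≈ 2533.4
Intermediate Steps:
v(j) = -2*j/3 (v(j) = -(j + j)/3 = -2*j/3)
(v(w(5)) - (-2 - 1*(-49)))² = (-⅔*5 - (-2 - 1*(-49)))² = (-10/3 - (-2 + 49))² = (-10/3 - 1*47)² = (-10/3 - 47)² = (-151/3)² = 22801/9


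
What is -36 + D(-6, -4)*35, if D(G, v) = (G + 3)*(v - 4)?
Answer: 804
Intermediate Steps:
D(G, v) = (-4 + v)*(3 + G) (D(G, v) = (3 + G)*(-4 + v) = (-4 + v)*(3 + G))
-36 + D(-6, -4)*35 = -36 + (-12 - 4*(-6) + 3*(-4) - 6*(-4))*35 = -36 + (-12 + 24 - 12 + 24)*35 = -36 + 24*35 = -36 + 840 = 804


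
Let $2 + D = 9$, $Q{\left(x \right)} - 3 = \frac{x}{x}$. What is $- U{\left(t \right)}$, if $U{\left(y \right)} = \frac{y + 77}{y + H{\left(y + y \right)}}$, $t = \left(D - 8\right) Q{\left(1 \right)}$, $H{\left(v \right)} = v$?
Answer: $\frac{73}{12} \approx 6.0833$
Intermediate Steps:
$Q{\left(x \right)} = 4$ ($Q{\left(x \right)} = 3 + \frac{x}{x} = 3 + 1 = 4$)
$D = 7$ ($D = -2 + 9 = 7$)
$t = -4$ ($t = \left(7 - 8\right) 4 = \left(-1\right) 4 = -4$)
$U{\left(y \right)} = \frac{77 + y}{3 y}$ ($U{\left(y \right)} = \frac{y + 77}{y + \left(y + y\right)} = \frac{77 + y}{y + 2 y} = \frac{77 + y}{3 y}$)
$- U{\left(t \right)} = - \frac{77 - 4}{3 \left(-4\right)} = - \frac{\left(-1\right) 73}{3 \cdot 4} = \left(-1\right) \left(- \frac{73}{12}\right) = \frac{73}{12}$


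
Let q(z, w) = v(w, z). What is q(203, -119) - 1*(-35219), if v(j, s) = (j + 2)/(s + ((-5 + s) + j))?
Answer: 3310547/94 ≈ 35219.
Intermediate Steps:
v(j, s) = (2 + j)/(-5 + j + 2*s) (v(j, s) = (2 + j)/(s + (-5 + j + s)) = (2 + j)/(-5 + j + 2*s))
q(z, w) = (2 + w)/(-5 + w + 2*z)
q(203, -119) - 1*(-35219) = (2 - 119)/(-5 - 119 + 2*203) - 1*(-35219) = -117/(-5 - 119 + 406) + 35219 = -117/282 + 35219 = (1/282)*(-117) + 35219 = -39/94 + 35219 = 3310547/94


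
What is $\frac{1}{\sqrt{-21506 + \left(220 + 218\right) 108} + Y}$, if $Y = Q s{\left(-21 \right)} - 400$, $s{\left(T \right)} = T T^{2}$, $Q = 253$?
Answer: $- \frac{2343433}{5491678199691} - \frac{\sqrt{25798}}{5491678199691} \approx -4.2675 \cdot 10^{-7}$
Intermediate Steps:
$s{\left(T \right)} = T^{3}$
$Y = -2343433$ ($Y = 253 \left(-21\right)^{3} - 400 = 253 \left(-9261\right) - 400 = -2343033 - 400 = -2343433$)
$\frac{1}{\sqrt{-21506 + \left(220 + 218\right) 108} + Y} = \frac{1}{\sqrt{-21506 + \left(220 + 218\right) 108} - 2343433} = \frac{1}{\sqrt{-21506 + 438 \cdot 108} - 2343433} = \frac{1}{\sqrt{-21506 + 47304} - 2343433} = \frac{1}{\sqrt{25798} - 2343433} = \frac{1}{-2343433 + \sqrt{25798}}$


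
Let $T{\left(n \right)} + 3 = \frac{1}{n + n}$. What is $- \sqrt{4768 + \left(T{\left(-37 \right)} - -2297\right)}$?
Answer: $- \frac{\sqrt{38671438}}{74} \approx -84.036$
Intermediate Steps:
$T{\left(n \right)} = -3 + \frac{1}{2 n}$ ($T{\left(n \right)} = -3 + \frac{1}{n + n} = -3 + \frac{1}{2 n}$)
$- \sqrt{4768 + \left(T{\left(-37 \right)} - -2297\right)} = - \sqrt{4768 - \left(-2294 + \frac{1}{74}\right)} = - \sqrt{4768 + \left(\left(-3 + \frac{1}{2} \left(- \frac{1}{37}\right)\right) + 2297\right)} = - \sqrt{4768 + \left(\left(-3 - \frac{1}{74}\right) + 2297\right)} = - \sqrt{4768 + \left(- \frac{223}{74} + 2297\right)} = - \sqrt{4768 + \frac{169755}{74}} = - \sqrt{\frac{522587}{74}} = - \frac{\sqrt{38671438}}{74}$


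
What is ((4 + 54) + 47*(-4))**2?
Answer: 16900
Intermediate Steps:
((4 + 54) + 47*(-4))**2 = (58 - 188)**2 = (-130)**2 = 16900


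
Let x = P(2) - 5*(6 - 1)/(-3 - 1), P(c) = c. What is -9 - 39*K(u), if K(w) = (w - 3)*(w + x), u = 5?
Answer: -2085/2 ≈ -1042.5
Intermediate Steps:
x = 33/4 (x = 2 - 5*(6 - 1)/(-3 - 1) = 2 - 25/(-4) = 2 - 25*(-1)/4 = 2 - 5*(-5/4) = 2 + 25/4 = 33/4 ≈ 8.2500)
K(w) = (-3 + w)*(33/4 + w) (K(w) = (w - 3)*(w + 33/4) = (-3 + w)*(33/4 + w))
-9 - 39*K(u) = -9 - 39*(-99/4 + 5**2 + (21/4)*5) = -9 - 39*(-99/4 + 25 + 105/4) = -9 - 39*53/2 = -9 - 2067/2 = -2085/2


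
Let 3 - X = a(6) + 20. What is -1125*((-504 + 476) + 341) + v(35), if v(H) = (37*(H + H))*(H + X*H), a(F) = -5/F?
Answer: -5180950/3 ≈ -1.7270e+6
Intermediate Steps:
X = -97/6 (X = 3 - (-5/6 + 20) = 3 - (-5*⅙ + 20) = 3 - (-⅚ + 20) = 3 - 1*115/6 = 3 - 115/6 = -97/6 ≈ -16.167)
v(H) = -3367*H²/3 (v(H) = (37*(H + H))*(H - 97*H/6) = (37*(2*H))*(-91*H/6) = (74*H)*(-91*H/6) = -3367*H²/3)
-1125*((-504 + 476) + 341) + v(35) = -1125*((-504 + 476) + 341) - 3367/3*35² = -1125*(-28 + 341) - 3367/3*1225 = -1125*313 - 4124575/3 = -352125 - 4124575/3 = -5180950/3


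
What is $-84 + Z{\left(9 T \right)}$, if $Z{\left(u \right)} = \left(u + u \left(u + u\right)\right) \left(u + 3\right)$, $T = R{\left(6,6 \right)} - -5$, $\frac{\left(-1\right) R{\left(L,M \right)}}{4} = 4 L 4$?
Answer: $-79291996932$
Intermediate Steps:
$R{\left(L,M \right)} = - 64 L$ ($R{\left(L,M \right)} = - 4 \cdot 4 L 4 = - 4 \cdot 16 L = - 64 L$)
$T = -379$ ($T = \left(-64\right) 6 - -5 = -384 + 5 = -379$)
$Z{\left(u \right)} = \left(3 + u\right) \left(u + 2 u^{2}\right)$ ($Z{\left(u \right)} = \left(u + u 2 u\right) \left(3 + u\right) = \left(u + 2 u^{2}\right) \left(3 + u\right) = \left(3 + u\right) \left(u + 2 u^{2}\right)$)
$-84 + Z{\left(9 T \right)} = -84 + 9 \left(-379\right) \left(3 + 2 \left(9 \left(-379\right)\right)^{2} + 7 \cdot 9 \left(-379\right)\right) = -84 - 3411 \left(3 + 2 \left(-3411\right)^{2} + 7 \left(-3411\right)\right) = -84 - 3411 \left(3 + 2 \cdot 11634921 - 23877\right) = -84 - 3411 \left(3 + 23269842 - 23877\right) = -84 - 79291996848 = -79291996932$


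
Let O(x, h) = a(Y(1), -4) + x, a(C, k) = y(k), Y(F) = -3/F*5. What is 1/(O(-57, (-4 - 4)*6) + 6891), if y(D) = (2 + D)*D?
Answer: 1/6842 ≈ 0.00014616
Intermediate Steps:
y(D) = D*(2 + D)
Y(F) = -15/F
a(C, k) = k*(2 + k)
O(x, h) = 8 + x (O(x, h) = -4*(2 - 4) + x = -4*(-2) + x = 8 + x)
1/(O(-57, (-4 - 4)*6) + 6891) = 1/((8 - 57) + 6891) = 1/(-49 + 6891) = 1/6842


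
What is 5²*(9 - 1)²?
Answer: 1600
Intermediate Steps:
5²*(9 - 1)² = 25*8² = 25*64 = 1600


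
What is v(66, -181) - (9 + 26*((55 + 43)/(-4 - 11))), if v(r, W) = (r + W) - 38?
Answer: 118/15 ≈ 7.8667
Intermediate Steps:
v(r, W) = -38 + W + r (v(r, W) = (W + r) - 38 = -38 + W + r)
v(66, -181) - (9 + 26*((55 + 43)/(-4 - 11))) = (-38 - 181 + 66) - (9 + 26*((55 + 43)/(-4 - 11))) = -153 - (9 + 26*(98/(-15))) = -153 - (9 + 26*(98*(-1/15))) = -153 - (9 + 26*(-98/15)) = -153 - (9 - 2548/15) = -153 - 1*(-2413/15) = -153 + 2413/15 = 118/15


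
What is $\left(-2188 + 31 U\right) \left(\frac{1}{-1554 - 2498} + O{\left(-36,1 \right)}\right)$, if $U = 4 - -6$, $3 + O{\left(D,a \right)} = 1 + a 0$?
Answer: $\frac{7610595}{2026} \approx 3756.5$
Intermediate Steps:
$O{\left(D,a \right)} = -2$ ($O{\left(D,a \right)} = -3 + \left(1 + a 0\right) = -3 + \left(1 + 0\right) = -3 + 1 = -2$)
$U = 10$ ($U = 4 + 6 = 10$)
$\left(-2188 + 31 U\right) \left(\frac{1}{-1554 - 2498} + O{\left(-36,1 \right)}\right) = \left(-2188 + 31 \cdot 10\right) \left(\frac{1}{-1554 - 2498} - 2\right) = \left(-2188 + 310\right) \left(\frac{1}{-4052} - 2\right) = - 1878 \left(- \frac{1}{4052} - 2\right) = \left(-1878\right) \left(- \frac{8105}{4052}\right) = \frac{7610595}{2026}$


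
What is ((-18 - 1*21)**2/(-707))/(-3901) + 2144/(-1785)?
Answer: -844350289/703291785 ≈ -1.2006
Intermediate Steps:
((-18 - 1*21)**2/(-707))/(-3901) + 2144/(-1785) = ((-18 - 21)**2*(-1/707))*(-1/3901) + 2144*(-1/1785) = ((-39)**2*(-1/707))*(-1/3901) - 2144/1785 = (1521*(-1/707))*(-1/3901) - 2144/1785 = -1521/707*(-1/3901) - 2144/1785 = 1521/2758007 - 2144/1785 = -844350289/703291785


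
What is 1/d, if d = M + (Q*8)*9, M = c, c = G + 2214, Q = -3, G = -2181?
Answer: -1/183 ≈ -0.0054645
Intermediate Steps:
c = 33 (c = -2181 + 2214 = 33)
M = 33
d = -183 (d = 33 - 3*8*9 = 33 - 24*9 = 33 - 216 = -183)
1/d = 1/(-183) = -1/183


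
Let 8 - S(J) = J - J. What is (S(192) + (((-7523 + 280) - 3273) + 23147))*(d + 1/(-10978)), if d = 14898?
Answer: 187919229207/998 ≈ 1.8830e+8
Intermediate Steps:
S(J) = 8 (S(J) = 8 - (J - J) = 8 - 1*0 = 8 + 0 = 8)
(S(192) + (((-7523 + 280) - 3273) + 23147))*(d + 1/(-10978)) = (8 + (((-7523 + 280) - 3273) + 23147))*(14898 + 1/(-10978)) = (8 + ((-7243 - 3273) + 23147))*(14898 - 1/10978) = (8 + (-10516 + 23147))*(163550243/10978) = (8 + 12631)*(163550243/10978) = 12639*(163550243/10978) = 187919229207/998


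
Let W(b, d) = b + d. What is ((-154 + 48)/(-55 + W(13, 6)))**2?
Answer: 2809/324 ≈ 8.6698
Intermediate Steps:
((-154 + 48)/(-55 + W(13, 6)))**2 = ((-154 + 48)/(-55 + (13 + 6)))**2 = (-106/(-55 + 19))**2 = (-106/(-36))**2 = (-106*(-1/36))**2 = (53/18)**2 = 2809/324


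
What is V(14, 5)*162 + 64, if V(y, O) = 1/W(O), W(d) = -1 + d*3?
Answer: 529/7 ≈ 75.571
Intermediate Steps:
W(d) = -1 + 3*d
V(y, O) = 1/(-1 + 3*O)
V(14, 5)*162 + 64 = 162/(-1 + 3*5) + 64 = 162/(-1 + 15) + 64 = 162/14 + 64 = (1/14)*162 + 64 = 81/7 + 64 = 529/7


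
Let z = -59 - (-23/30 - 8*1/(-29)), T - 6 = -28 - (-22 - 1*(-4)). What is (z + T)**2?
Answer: 2957510689/756900 ≈ 3907.4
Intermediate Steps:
T = -4 (T = 6 + (-28 - (-22 - 1*(-4))) = 6 + (-28 - (-22 + 4)) = 6 + (-28 - 1*(-18)) = 6 + (-28 + 18) = 6 - 10 = -4)
z = -50903/870 (z = -59 - (-23*1/30 - 8*(-1/29)) = -59 - (-23/30 + 8/29) = -59 - 1*(-427/870) = -59 + 427/870 = -50903/870 ≈ -58.509)
(z + T)**2 = (-50903/870 - 4)**2 = (-54383/870)**2 = 2957510689/756900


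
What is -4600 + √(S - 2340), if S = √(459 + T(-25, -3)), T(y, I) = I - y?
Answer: -4600 + I*√(2340 - √481) ≈ -4600.0 + 48.146*I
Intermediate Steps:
S = √481 (S = √(459 + (-3 - 1*(-25))) = √(459 + (-3 + 25)) = √(459 + 22) = √481 ≈ 21.932)
-4600 + √(S - 2340) = -4600 + √(√481 - 2340) = -4600 + √(-2340 + √481)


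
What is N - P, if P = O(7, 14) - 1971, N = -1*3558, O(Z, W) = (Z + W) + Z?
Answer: -1615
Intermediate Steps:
O(Z, W) = W + 2*Z (O(Z, W) = (W + Z) + Z = W + 2*Z)
N = -3558
P = -1943 (P = (14 + 2*7) - 1971 = (14 + 14) - 1971 = 28 - 1971 = -1943)
N - P = -3558 - 1*(-1943) = -3558 + 1943 = -1615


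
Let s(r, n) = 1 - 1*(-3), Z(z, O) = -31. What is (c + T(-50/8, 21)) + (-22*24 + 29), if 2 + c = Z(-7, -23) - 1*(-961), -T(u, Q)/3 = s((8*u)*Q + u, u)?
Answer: 417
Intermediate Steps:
s(r, n) = 4 (s(r, n) = 1 + 3 = 4)
T(u, Q) = -12 (T(u, Q) = -3*4 = -12)
c = 928 (c = -2 + (-31 - 1*(-961)) = -2 + (-31 + 961) = -2 + 930 = 928)
(c + T(-50/8, 21)) + (-22*24 + 29) = (928 - 12) + (-22*24 + 29) = 916 + (-528 + 29) = 916 - 499 = 417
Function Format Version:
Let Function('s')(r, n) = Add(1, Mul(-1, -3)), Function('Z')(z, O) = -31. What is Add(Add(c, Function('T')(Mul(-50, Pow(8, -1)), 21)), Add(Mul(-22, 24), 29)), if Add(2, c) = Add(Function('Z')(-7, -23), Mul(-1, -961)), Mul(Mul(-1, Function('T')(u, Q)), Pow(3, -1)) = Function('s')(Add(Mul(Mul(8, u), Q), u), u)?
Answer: 417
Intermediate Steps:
Function('s')(r, n) = 4 (Function('s')(r, n) = Add(1, 3) = 4)
Function('T')(u, Q) = -12 (Function('T')(u, Q) = Mul(-3, 4) = -12)
c = 928 (c = Add(-2, Add(-31, Mul(-1, -961))) = Add(-2, Add(-31, 961)) = Add(-2, 930) = 928)
Add(Add(c, Function('T')(Mul(-50, Pow(8, -1)), 21)), Add(Mul(-22, 24), 29)) = Add(Add(928, -12), Add(Mul(-22, 24), 29)) = Add(916, Add(-528, 29)) = Add(916, -499) = 417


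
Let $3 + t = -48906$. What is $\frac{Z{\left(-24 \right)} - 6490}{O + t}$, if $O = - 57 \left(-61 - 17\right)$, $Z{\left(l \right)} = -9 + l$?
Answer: $\frac{6523}{44463} \approx 0.14671$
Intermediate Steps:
$t = -48909$ ($t = -3 - 48906 = -48909$)
$O = 4446$ ($O = \left(-57\right) \left(-78\right) = 4446$)
$\frac{Z{\left(-24 \right)} - 6490}{O + t} = \frac{\left(-9 - 24\right) - 6490}{4446 - 48909} = \frac{-33 - 6490}{-44463} = \left(-6523\right) \left(- \frac{1}{44463}\right) = \frac{6523}{44463}$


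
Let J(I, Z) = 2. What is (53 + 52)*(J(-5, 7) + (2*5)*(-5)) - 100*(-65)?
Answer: 1460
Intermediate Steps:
(53 + 52)*(J(-5, 7) + (2*5)*(-5)) - 100*(-65) = (53 + 52)*(2 + (2*5)*(-5)) - 100*(-65) = 105*(2 + 10*(-5)) + 6500 = 105*(2 - 50) + 6500 = 105*(-48) + 6500 = -5040 + 6500 = 1460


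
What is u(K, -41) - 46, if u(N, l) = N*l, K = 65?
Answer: -2711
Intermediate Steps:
u(K, -41) - 46 = 65*(-41) - 46 = -2665 - 46 = -2711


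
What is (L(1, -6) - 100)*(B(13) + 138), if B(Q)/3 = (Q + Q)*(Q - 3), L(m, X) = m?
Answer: -90882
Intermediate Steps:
B(Q) = 6*Q*(-3 + Q) (B(Q) = 3*((Q + Q)*(Q - 3)) = 3*((2*Q)*(-3 + Q)) = 3*(2*Q*(-3 + Q)) = 6*Q*(-3 + Q))
(L(1, -6) - 100)*(B(13) + 138) = (1 - 100)*(6*13*(-3 + 13) + 138) = -99*(6*13*10 + 138) = -99*(780 + 138) = -99*918 = -90882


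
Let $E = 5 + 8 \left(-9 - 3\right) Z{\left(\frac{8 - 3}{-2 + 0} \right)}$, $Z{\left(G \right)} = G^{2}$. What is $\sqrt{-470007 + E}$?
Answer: $i \sqrt{470602} \approx 686.0 i$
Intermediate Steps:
$E = -595$ ($E = 5 + 8 \left(-9 - 3\right) \left(\frac{8 - 3}{-2 + 0}\right)^{2} = 5 + 8 \left(-12\right) \left(\frac{5}{-2}\right)^{2} = 5 - 96 \left(5 \left(- \frac{1}{2}\right)\right)^{2} = 5 - 96 \left(- \frac{5}{2}\right)^{2} = 5 - 600 = -595$)
$\sqrt{-470007 + E} = \sqrt{-470007 - 595} = \sqrt{-470602} = i \sqrt{470602}$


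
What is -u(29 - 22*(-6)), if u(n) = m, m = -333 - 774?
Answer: 1107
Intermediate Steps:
m = -1107
u(n) = -1107
-u(29 - 22*(-6)) = -1*(-1107) = 1107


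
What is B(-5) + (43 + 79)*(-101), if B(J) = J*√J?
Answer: -12322 - 5*I*√5 ≈ -12322.0 - 11.18*I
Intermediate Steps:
B(J) = J^(3/2)
B(-5) + (43 + 79)*(-101) = (-5)^(3/2) + (43 + 79)*(-101) = -5*I*√5 + 122*(-101) = -5*I*√5 - 12322 = -12322 - 5*I*√5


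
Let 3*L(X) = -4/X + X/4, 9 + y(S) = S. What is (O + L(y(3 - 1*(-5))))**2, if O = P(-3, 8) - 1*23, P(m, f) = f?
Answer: 3025/16 ≈ 189.06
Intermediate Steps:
y(S) = -9 + S
L(X) = -4/(3*X) + X/12 (L(X) = (-4/X + X/4)/3 = -4/(3*X) + X/12)
O = -15 (O = 8 - 1*23 = 8 - 23 = -15)
(O + L(y(3 - 1*(-5))))**2 = (-15 + (-16 + (-9 + (3 - 1*(-5)))**2)/(12*(-9 + (3 - 1*(-5)))))**2 = (-15 + (-16 + (-9 + (3 + 5))**2)/(12*(-9 + (3 + 5))))**2 = (-15 + (-16 + (-9 + 8)**2)/(12*(-9 + 8)))**2 = (-15 + (1/12)*(-16 + (-1)**2)/(-1))**2 = (-15 + (1/12)*(-1)*(-16 + 1))**2 = (-15 + (1/12)*(-1)*(-15))**2 = (-15 + 5/4)**2 = (-55/4)**2 = 3025/16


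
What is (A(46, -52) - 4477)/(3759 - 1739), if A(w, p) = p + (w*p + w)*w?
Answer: -22489/404 ≈ -55.666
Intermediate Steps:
A(w, p) = p + w*(w + p*w) (A(w, p) = p + (p*w + w)*w = p + (w + p*w)*w = p + w*(w + p*w))
(A(46, -52) - 4477)/(3759 - 1739) = ((-52 + 46**2 - 52*46**2) - 4477)/(3759 - 1739) = ((-52 + 2116 - 52*2116) - 4477)/2020 = ((-52 + 2116 - 110032) - 4477)*(1/2020) = (-107968 - 4477)*(1/2020) = -112445*1/2020 = -22489/404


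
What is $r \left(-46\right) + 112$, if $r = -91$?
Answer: $4298$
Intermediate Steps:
$r \left(-46\right) + 112 = \left(-91\right) \left(-46\right) + 112 = 4186 + 112 = 4298$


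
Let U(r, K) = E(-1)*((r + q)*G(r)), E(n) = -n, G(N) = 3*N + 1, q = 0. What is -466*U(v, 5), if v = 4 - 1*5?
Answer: -932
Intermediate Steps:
v = -1 (v = 4 - 5 = -1)
G(N) = 1 + 3*N
U(r, K) = r*(1 + 3*r) (U(r, K) = (-1*(-1))*((r + 0)*(1 + 3*r)) = 1*(r*(1 + 3*r)) = r*(1 + 3*r))
-466*U(v, 5) = -(-466)*(1 + 3*(-1)) = -(-466)*(1 - 3) = -(-466)*(-2) = -466*2 = -932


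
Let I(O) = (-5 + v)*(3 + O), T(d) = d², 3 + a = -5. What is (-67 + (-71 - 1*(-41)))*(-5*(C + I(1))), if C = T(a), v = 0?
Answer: 21340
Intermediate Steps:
a = -8 (a = -3 - 5 = -8)
C = 64 (C = (-8)² = 64)
I(O) = -15 - 5*O (I(O) = (-5 + 0)*(3 + O) = -5*(3 + O) = -15 - 5*O)
(-67 + (-71 - 1*(-41)))*(-5*(C + I(1))) = (-67 + (-71 - 1*(-41)))*(-5*(64 + (-15 - 5*1))) = (-67 + (-71 + 41))*(-5*(64 + (-15 - 5))) = (-67 - 30)*(-5*(64 - 20)) = -(-485)*44 = -97*(-220) = 21340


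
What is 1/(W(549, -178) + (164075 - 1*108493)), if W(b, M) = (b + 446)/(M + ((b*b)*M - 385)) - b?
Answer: 53649941/2952517202058 ≈ 1.8171e-5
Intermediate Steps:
W(b, M) = -b + (446 + b)/(-385 + M + M*b²) (W(b, M) = (446 + b)/(M + (b²*M - 385)) - b = (446 + b)/(M + (M*b² - 385)) - b = (446 + b)/(M + (-385 + M*b²)) - b = (446 + b)/(-385 + M + M*b²) - b = -b + (446 + b)/(-385 + M + M*b²))
1/(W(549, -178) + (164075 - 1*108493)) = 1/((446 + 386*549 - 1*(-178)*549 - 1*(-178)*549³)/(-385 - 178 - 178*549²) + (164075 - 1*108493)) = 1/((446 + 211914 + 97722 - 1*(-178)*165469149)/(-385 - 178 - 178*301401) + (164075 - 108493)) = 1/((446 + 211914 + 97722 + 29453508522)/(-385 - 178 - 53649378) + 55582) = 1/(29453818604/(-53649941) + 55582) = 1/(-1/53649941*29453818604 + 55582) = 1/(-29453818604/53649941 + 55582) = 1/(2952517202058/53649941) = 53649941/2952517202058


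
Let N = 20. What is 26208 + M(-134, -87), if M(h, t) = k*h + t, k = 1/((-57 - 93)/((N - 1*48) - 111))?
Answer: 1949762/75 ≈ 25997.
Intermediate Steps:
k = 139/150 (k = 1/((-57 - 93)/((20 - 1*48) - 111)) = 1/(-150/((20 - 48) - 111)) = 1/(-150/(-28 - 111)) = 1/(-150/(-139)) = 1/(-150*(-1/139)) = 1/(150/139) = 139/150 ≈ 0.92667)
M(h, t) = t + 139*h/150 (M(h, t) = 139*h/150 + t = t + 139*h/150)
26208 + M(-134, -87) = 26208 + (-87 + (139/150)*(-134)) = 26208 + (-87 - 9313/75) = 26208 - 15838/75 = 1949762/75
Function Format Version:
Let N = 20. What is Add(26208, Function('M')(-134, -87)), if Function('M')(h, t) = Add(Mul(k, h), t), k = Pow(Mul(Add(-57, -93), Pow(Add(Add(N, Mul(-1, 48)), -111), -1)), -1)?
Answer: Rational(1949762, 75) ≈ 25997.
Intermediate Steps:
k = Rational(139, 150) (k = Pow(Mul(Add(-57, -93), Pow(Add(Add(20, Mul(-1, 48)), -111), -1)), -1) = Pow(Mul(-150, Pow(Add(Add(20, -48), -111), -1)), -1) = Pow(Mul(-150, Pow(Add(-28, -111), -1)), -1) = Pow(Mul(-150, Pow(-139, -1)), -1) = Pow(Mul(-150, Rational(-1, 139)), -1) = Pow(Rational(150, 139), -1) = Rational(139, 150) ≈ 0.92667)
Function('M')(h, t) = Add(t, Mul(Rational(139, 150), h)) (Function('M')(h, t) = Add(Mul(Rational(139, 150), h), t) = Add(t, Mul(Rational(139, 150), h)))
Add(26208, Function('M')(-134, -87)) = Add(26208, Add(-87, Mul(Rational(139, 150), -134))) = Add(26208, Add(-87, Rational(-9313, 75))) = Add(26208, Rational(-15838, 75)) = Rational(1949762, 75)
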